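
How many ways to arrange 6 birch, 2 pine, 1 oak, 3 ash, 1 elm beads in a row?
13! / (6! × 2! × 1! × 3! × 1!) = 720720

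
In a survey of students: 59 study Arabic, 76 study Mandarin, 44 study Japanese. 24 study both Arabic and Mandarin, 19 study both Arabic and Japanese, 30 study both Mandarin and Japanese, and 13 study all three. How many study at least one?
|A∪B∪C| = 59+76+44-24-19-30+13 = 119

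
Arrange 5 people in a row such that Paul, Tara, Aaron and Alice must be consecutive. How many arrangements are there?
Treat the 4 as one block: (5-4+1)! × 4! = 2 × 24 = 48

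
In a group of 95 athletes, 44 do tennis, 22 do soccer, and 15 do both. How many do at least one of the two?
|A∪B| = |A| + |B| - |A∩B| = 44 + 22 - 15 = 51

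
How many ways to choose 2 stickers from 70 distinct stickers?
C(70,2) = 70!/(2!×68!) = 2415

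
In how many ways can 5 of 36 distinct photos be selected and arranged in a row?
P(36,5) = 36!/(36-5)! = 45239040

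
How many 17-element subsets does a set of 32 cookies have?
C(32,17) = 32!/(17!×15!) = 565722720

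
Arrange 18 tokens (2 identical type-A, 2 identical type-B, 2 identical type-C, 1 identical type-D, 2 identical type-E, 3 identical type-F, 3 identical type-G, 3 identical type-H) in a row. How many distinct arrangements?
18! / (2! × 2! × 2! × 1! × 2! × 3! × 3! × 3!) = 1852538688000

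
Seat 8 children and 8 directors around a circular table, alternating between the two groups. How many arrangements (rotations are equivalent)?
Fix one of the children: (8-1)! ways for the remaining children, × 8! ways for the directors = 5040 × 40320 = 203212800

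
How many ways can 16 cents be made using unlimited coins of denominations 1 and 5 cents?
Coefficient of x^16 in 1/(1-x^1) · 1/(1-x^5). Use j coins of 5 for j = 0..⌊16/5⌋ = 3, the rest in 1s: 3 + 1 = 4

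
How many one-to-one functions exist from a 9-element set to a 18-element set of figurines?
P(18,9) = 18!/(18-9)! = 17643225600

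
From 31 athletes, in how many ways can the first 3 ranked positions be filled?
P(31,3) = 31!/(31-3)! = 26970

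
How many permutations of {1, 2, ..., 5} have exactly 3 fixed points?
Choose the 3 fixed points C(5,3) = 10, derange the rest: !2 = Σ_{j=0}^{2} (-1)^j·2!/j! = 2 - 2 + 1 = 1. Product = 10 × 1 = 10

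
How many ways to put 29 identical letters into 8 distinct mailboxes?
C(29+8-1, 8-1) = C(36, 7) = 8347680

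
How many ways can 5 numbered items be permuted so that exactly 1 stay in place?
Choose the 1 fixed point C(5,1) = 5, derange the rest: !4 = Σ_{j=0}^{4} (-1)^j·4!/j! = 24 - 24 + 12 - 4 + 1 = 9. Product = 5 × 9 = 45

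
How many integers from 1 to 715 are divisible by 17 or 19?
⌊715/17⌋ + ⌊715/19⌋ - ⌊715/323⌋ = 42 + 37 - 2 = 77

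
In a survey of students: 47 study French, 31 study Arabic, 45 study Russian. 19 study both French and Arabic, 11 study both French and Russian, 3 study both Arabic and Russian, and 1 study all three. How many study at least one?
|A∪B∪C| = 47+31+45-19-11-3+1 = 91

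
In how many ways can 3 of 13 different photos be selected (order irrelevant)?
C(13,3) = 13!/(3!×10!) = 286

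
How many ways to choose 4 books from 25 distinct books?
C(25,4) = 25!/(4!×21!) = 12650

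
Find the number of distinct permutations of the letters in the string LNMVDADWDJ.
10! / (1! × 1! × 1! × 1! × 1! × 1! × 3! × 1!) = 604800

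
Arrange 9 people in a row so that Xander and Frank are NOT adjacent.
Total - adjacent = 9! - (9-1)!×2 = 362880 - 80640 = 282240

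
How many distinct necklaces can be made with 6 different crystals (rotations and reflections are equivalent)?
(6-1)!/2 = 120/2 = 60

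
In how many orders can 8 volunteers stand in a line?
8! = 40320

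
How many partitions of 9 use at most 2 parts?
By conjugation, equals partitions of 9 into parts ≤ 2. Let r_j(i) = number of partitions of i into parts ≤ j, for i = 0..9. r_1(i) = 1 for all i; r_j(i) = r_{j-1}(i) + r_j(i-j). Rows j = 2..2: ≤2: 1 1 2 2 3 3 4 4 5 5. r_2(9) = 5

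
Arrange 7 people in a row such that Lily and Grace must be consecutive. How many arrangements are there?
Treat the 2 as one block: (7-2+1)! × 2! = 720 × 2 = 1440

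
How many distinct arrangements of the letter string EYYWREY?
7! / (1! × 1! × 3! × 2!) = 420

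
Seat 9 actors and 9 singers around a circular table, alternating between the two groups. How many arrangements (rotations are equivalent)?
Fix one of the actors: (9-1)! ways for the remaining actors, × 9! ways for the singers = 40320 × 362880 = 14631321600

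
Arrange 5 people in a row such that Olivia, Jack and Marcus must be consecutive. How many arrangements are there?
Treat the 3 as one block: (5-3+1)! × 3! = 6 × 6 = 36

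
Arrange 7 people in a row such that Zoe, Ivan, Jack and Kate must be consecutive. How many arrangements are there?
Treat the 4 as one block: (7-4+1)! × 4! = 24 × 24 = 576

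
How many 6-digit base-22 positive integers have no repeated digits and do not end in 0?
Last digit: 21 nonzero choices. First digit: 20 (nonzero, ≠last). Middle 4: P(20,4) = 116280. Total = 48837600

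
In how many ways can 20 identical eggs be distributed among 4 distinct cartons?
C(20+4-1, 4-1) = C(23, 3) = 1771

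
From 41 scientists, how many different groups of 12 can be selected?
C(41,12) = 41!/(12!×29!) = 7898654920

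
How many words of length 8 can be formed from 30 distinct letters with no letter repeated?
P(30,8) = 30!/(30-8)! = 235989936000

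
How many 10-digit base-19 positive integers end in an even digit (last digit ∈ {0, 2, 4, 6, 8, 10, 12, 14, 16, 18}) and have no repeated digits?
Last∈{0,2,4,6,8,10,12,14,16,18}. Last=0: 17643225600. Last nonzero: 9×17×P(17,8) = 149967417600. Total = 167610643200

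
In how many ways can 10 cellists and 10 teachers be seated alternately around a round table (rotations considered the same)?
Fix one of the cellists: (10-1)! ways for the remaining cellists, × 10! ways for the teachers = 362880 × 3628800 = 1316818944000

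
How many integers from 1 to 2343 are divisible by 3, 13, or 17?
⌊2343/3⌋+⌊2343/13⌋+⌊2343/17⌋ - ⌊2343/39⌋-⌊2343/51⌋-⌊2343/221⌋ + ⌊2343/663⌋ = 781+180+137 - 60-45-10 + 3 = 986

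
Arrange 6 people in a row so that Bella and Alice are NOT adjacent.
Total - adjacent = 6! - (6-1)!×2 = 720 - 240 = 480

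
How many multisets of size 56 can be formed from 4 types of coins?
C(56+4-1, 4-1) = C(59, 3) = 32509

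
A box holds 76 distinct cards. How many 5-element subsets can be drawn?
C(76,5) = 76!/(5!×71!) = 18474840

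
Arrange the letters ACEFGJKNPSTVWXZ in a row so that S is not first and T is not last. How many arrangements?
By inclusion-exclusion: 15! - 2×(15-1)! + (15-2)! = 1307674368000 - 174356582400 + 6227020800 = 1139544806400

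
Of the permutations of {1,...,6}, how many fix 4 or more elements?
Exactly j fixed points: C(6,j)·!(6-j); sum over j ≥ 4 (derangement numbers via !m = (m-1)·(!(m-1) + !(m-2)): !0..!2 = 1, 0, 1). Σ_{j=4}^{6} C(6,j)·!(6-j) = C(6,4)·!2 + C(6,5)·!1 + C(6,6)·!0 = 15·1 + 6·0 + 1·1 = 16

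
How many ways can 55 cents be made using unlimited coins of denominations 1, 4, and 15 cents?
Coefficient of x^55 in 1/(1-x^1) · 1/(1-x^4) · 1/(1-x^15). Case on j = number of 15-cent coins (j = 0..3); remainder r = 55 - 15j is made from {1,4} in ⌊r/4⌋+1 ways. r = 55, 40, 25, 10 → 14 + 11 + 7 + 3 = 35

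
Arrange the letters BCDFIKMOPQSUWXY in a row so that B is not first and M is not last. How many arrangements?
By inclusion-exclusion: 15! - 2×(15-1)! + (15-2)! = 1307674368000 - 174356582400 + 6227020800 = 1139544806400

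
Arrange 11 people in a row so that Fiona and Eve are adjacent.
Treat as block: (11-1)! × 2! = 3628800 × 2 = 7257600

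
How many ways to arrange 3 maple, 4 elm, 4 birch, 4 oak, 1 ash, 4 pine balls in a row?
20! / (3! × 4! × 4! × 4! × 1! × 4!) = 1222160940000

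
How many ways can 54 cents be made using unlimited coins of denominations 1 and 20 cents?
Coefficient of x^54 in 1/(1-x^1) · 1/(1-x^20). Use j coins of 20 for j = 0..⌊54/20⌋ = 2, the rest in 1s: 2 + 1 = 3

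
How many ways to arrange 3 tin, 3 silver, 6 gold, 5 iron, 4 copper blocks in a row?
21! / (3! × 3! × 6! × 5! × 4!) = 684410126400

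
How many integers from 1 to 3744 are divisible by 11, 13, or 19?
⌊3744/11⌋+⌊3744/13⌋+⌊3744/19⌋ - ⌊3744/143⌋-⌊3744/209⌋-⌊3744/247⌋ + ⌊3744/2717⌋ = 340+288+197 - 26-17-15 + 1 = 768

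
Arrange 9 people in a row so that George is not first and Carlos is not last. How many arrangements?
By inclusion-exclusion: 9! - 2×(9-1)! + (9-2)! = 362880 - 80640 + 5040 = 287280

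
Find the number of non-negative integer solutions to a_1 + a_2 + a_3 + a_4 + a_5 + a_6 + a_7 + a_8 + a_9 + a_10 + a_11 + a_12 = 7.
C(7+12-1, 12-1) = C(18, 11) = 31824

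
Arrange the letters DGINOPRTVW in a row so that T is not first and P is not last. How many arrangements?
By inclusion-exclusion: 10! - 2×(10-1)! + (10-2)! = 3628800 - 725760 + 40320 = 2943360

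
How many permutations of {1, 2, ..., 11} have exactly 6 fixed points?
Choose the 6 fixed points C(11,6) = 462, derange the rest: !5 = Σ_{j=0}^{5} (-1)^j·5!/j! = 120 - 120 + 60 - 20 + 5 - 1 = 44. Product = 462 × 44 = 20328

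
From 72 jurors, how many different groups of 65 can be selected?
C(72,65) = 72!/(65!×7!) = 1473109704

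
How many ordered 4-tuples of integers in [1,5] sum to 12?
Coefficient of x^12 in (x + x² + ... + x^5)^4. By inclusion-exclusion on dice exceeding 5: Σ_j (-1)^j C(4,j)·C(12-1-5j, 3) = C(4,0)·C(11,3) - C(4,1)·C(6,3) = 1·165 - 4·20 = 85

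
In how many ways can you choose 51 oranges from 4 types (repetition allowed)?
C(51+4-1, 4-1) = C(54, 3) = 24804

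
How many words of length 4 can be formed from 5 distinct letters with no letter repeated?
P(5,4) = 5!/(5-4)! = 120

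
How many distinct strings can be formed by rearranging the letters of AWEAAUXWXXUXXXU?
15! / (3! × 6! × 2! × 1! × 3!) = 25225200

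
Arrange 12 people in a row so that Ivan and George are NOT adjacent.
Total - adjacent = 12! - (12-1)!×2 = 479001600 - 79833600 = 399168000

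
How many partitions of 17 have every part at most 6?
Let r_j(i) = number of partitions of i into parts ≤ j, for i = 0..17. r_1(i) = 1 for all i; r_j(i) = r_{j-1}(i) + r_j(i-j). Rows j = 2..6: ≤2: 1 1 2 2 3 3 4 4 5 5 6 6 7 7 8 8 9 9; ≤3: 1 1 2 3 4 5 7 8 10 12 14 16 19 21 24 27 30 33; ≤4: 1 1 2 3 5 6 9 11 15 18 23 27 34 39 47 54 64 72; ≤5: 1 1 2 3 5 7 10 13 18 23 30 37 47 57 70 84 101 119; ≤6: 1 1 2 3 5 7 11 14 20 26 35 44 58 71 90 110 136 163. r_6(17) = 163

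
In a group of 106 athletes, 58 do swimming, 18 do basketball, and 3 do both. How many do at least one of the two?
|A∪B| = |A| + |B| - |A∩B| = 58 + 18 - 3 = 73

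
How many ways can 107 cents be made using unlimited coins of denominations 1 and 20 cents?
Coefficient of x^107 in 1/(1-x^1) · 1/(1-x^20). Use j coins of 20 for j = 0..⌊107/20⌋ = 5, the rest in 1s: 5 + 1 = 6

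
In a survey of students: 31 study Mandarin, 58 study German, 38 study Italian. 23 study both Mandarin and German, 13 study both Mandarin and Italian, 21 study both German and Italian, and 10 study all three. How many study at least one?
|A∪B∪C| = 31+58+38-23-13-21+10 = 80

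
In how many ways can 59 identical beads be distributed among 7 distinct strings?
C(59+7-1, 7-1) = C(65, 6) = 82598880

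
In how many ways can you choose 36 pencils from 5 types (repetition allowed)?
C(36+5-1, 5-1) = C(40, 4) = 91390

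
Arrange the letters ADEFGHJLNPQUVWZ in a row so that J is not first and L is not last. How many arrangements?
By inclusion-exclusion: 15! - 2×(15-1)! + (15-2)! = 1307674368000 - 174356582400 + 6227020800 = 1139544806400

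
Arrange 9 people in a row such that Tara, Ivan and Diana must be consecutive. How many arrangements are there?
Treat the 3 as one block: (9-3+1)! × 3! = 5040 × 6 = 30240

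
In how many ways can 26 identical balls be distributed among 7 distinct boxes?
C(26+7-1, 7-1) = C(32, 6) = 906192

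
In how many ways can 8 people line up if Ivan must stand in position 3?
Fix one position: (8-1)! = 5040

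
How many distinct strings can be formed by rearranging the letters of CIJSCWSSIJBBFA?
14! / (2! × 3! × 2! × 1! × 2! × 2! × 1! × 1!) = 908107200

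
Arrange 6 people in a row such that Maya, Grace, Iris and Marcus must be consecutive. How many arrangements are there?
Treat the 4 as one block: (6-4+1)! × 4! = 6 × 24 = 144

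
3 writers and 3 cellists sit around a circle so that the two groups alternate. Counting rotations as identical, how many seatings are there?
Fix one of the writers: (3-1)! ways for the remaining writers, × 3! ways for the cellists = 2 × 6 = 12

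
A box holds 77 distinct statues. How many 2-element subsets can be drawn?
C(77,2) = 77!/(2!×75!) = 2926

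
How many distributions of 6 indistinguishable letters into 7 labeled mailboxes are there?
C(6+7-1, 7-1) = C(12, 6) = 924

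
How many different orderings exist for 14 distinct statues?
14! = 87178291200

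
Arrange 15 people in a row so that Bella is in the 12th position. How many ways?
Fix one position: (15-1)! = 87178291200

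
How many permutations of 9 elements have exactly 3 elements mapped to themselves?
Choose the 3 fixed points C(9,3) = 84, derange the rest: !6 = Σ_{j=0}^{6} (-1)^j·6!/j! = 720 - 720 + 360 - 120 + 30 - 6 + 1 = 265. Product = 84 × 265 = 22260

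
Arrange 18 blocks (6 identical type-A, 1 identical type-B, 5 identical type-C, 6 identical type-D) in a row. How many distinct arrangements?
18! / (6! × 1! × 5! × 6!) = 102918816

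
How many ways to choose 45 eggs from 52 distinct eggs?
C(52,45) = 52!/(45!×7!) = 133784560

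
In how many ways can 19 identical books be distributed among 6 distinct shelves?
C(19+6-1, 6-1) = C(24, 5) = 42504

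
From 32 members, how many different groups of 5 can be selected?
C(32,5) = 32!/(5!×27!) = 201376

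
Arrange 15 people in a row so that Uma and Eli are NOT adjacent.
Total - adjacent = 15! - (15-1)!×2 = 1307674368000 - 174356582400 = 1133317785600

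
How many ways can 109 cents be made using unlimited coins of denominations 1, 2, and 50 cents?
Coefficient of x^109 in 1/(1-x^1) · 1/(1-x^2) · 1/(1-x^50). Case on j = number of 50-cent coins (j = 0..2); remainder r = 109 - 50j is made from {1,2} in ⌊r/2⌋+1 ways. r = 109, 59, 9 → 55 + 30 + 5 = 90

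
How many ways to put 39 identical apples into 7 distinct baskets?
C(39+7-1, 7-1) = C(45, 6) = 8145060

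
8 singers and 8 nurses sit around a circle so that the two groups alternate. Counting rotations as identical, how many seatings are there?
Fix one of the singers: (8-1)! ways for the remaining singers, × 8! ways for the nurses = 5040 × 40320 = 203212800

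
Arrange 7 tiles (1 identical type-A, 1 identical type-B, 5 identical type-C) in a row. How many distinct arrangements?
7! / (1! × 1! × 5!) = 42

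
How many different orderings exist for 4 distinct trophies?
4! = 24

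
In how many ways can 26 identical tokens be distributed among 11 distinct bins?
C(26+11-1, 11-1) = C(36, 10) = 254186856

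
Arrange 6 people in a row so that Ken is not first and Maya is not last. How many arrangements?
By inclusion-exclusion: 6! - 2×(6-1)! + (6-2)! = 720 - 240 + 24 = 504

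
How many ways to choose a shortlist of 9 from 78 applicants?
C(78,9) = 78!/(9!×69!) = 182364632450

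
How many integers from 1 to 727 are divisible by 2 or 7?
⌊727/2⌋ + ⌊727/7⌋ - ⌊727/14⌋ = 363 + 103 - 51 = 415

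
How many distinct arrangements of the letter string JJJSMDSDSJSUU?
13! / (1! × 4! × 4! × 2! × 2!) = 2702700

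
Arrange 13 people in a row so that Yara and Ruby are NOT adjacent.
Total - adjacent = 13! - (13-1)!×2 = 6227020800 - 958003200 = 5269017600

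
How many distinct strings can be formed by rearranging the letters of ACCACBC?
7! / (1! × 4! × 2!) = 105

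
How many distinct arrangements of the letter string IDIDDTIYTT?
10! / (3! × 3! × 3! × 1!) = 16800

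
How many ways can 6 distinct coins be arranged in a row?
6! = 720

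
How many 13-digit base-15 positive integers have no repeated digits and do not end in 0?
Last digit: 14 nonzero choices. First digit: 13 (nonzero, ≠last). Middle 11: P(13,11) = 3113510400. Total = 566658892800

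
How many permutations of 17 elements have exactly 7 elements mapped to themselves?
Choose the 7 fixed points C(17,7) = 19448, derange the rest: !10 = Σ_{j=0}^{10} (-1)^j·10!/j! = 3628800 - 3628800 + 1814400 - 604800 + 151200 - 30240 + 5040 - 720 + 90 - 10 + 1 = 1334961. Product = 19448 × 1334961 = 25962321528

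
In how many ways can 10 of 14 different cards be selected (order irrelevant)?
C(14,10) = 14!/(10!×4!) = 1001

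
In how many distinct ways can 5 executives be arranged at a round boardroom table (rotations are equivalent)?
Circular: fix one position, arrange the rest. (5-1)! = 24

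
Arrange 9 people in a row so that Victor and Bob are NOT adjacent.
Total - adjacent = 9! - (9-1)!×2 = 362880 - 80640 = 282240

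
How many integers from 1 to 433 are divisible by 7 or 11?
⌊433/7⌋ + ⌊433/11⌋ - ⌊433/77⌋ = 61 + 39 - 5 = 95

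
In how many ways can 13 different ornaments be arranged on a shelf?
13! = 6227020800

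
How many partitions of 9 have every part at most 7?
Let r_j(i) = number of partitions of i into parts ≤ j, for i = 0..9. r_1(i) = 1 for all i; r_j(i) = r_{j-1}(i) + r_j(i-j). Rows j = 2..7: ≤2: 1 1 2 2 3 3 4 4 5 5; ≤3: 1 1 2 3 4 5 7 8 10 12; ≤4: 1 1 2 3 5 6 9 11 15 18; ≤5: 1 1 2 3 5 7 10 13 18 23; ≤6: 1 1 2 3 5 7 11 14 20 26; ≤7: 1 1 2 3 5 7 11 15 21 28. r_7(9) = 28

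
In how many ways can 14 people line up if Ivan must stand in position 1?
Fix one position: (14-1)! = 6227020800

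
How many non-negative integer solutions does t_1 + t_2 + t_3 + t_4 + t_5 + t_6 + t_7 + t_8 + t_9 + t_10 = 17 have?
C(17+10-1, 10-1) = C(26, 9) = 3124550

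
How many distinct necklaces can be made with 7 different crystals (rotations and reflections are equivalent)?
(7-1)!/2 = 720/2 = 360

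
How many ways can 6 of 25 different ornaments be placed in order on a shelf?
P(25,6) = 25!/(25-6)! = 127512000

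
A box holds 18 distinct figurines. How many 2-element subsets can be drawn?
C(18,2) = 18!/(2!×16!) = 153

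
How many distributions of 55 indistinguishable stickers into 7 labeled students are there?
C(55+7-1, 7-1) = C(61, 6) = 55525372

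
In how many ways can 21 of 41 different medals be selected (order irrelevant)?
C(41,21) = 41!/(21!×20!) = 269128937220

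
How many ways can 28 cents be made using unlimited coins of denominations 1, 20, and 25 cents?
Coefficient of x^28 in 1/(1-x^1) · 1/(1-x^20) · 1/(1-x^25). Case on j = number of 25-cent coins (j = 0..1); remainder r = 28 - 25j is made from {1,20} in ⌊r/20⌋+1 ways. r = 28, 3 → 2 + 1 = 3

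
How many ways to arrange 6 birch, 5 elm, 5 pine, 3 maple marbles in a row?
19! / (6! × 5! × 5! × 3!) = 1955457504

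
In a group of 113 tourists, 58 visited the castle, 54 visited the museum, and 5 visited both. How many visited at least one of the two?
|A∪B| = |A| + |B| - |A∩B| = 58 + 54 - 5 = 107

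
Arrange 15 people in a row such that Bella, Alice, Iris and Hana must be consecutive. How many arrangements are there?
Treat the 4 as one block: (15-4+1)! × 4! = 479001600 × 24 = 11496038400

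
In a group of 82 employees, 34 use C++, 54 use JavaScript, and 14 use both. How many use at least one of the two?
|A∪B| = |A| + |B| - |A∩B| = 34 + 54 - 14 = 74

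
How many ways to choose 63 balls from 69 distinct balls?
C(69,63) = 69!/(63!×6!) = 119877472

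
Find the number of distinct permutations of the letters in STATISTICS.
10! / (3! × 3! × 1! × 2! × 1!) = 50400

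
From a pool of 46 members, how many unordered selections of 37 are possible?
C(46,37) = 46!/(37!×9!) = 1101716330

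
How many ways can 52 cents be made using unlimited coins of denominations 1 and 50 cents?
Coefficient of x^52 in 1/(1-x^1) · 1/(1-x^50). Use j coins of 50 for j = 0..⌊52/50⌋ = 1, the rest in 1s: 1 + 1 = 2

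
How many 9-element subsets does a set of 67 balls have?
C(67,9) = 67!/(9!×58!) = 42757703560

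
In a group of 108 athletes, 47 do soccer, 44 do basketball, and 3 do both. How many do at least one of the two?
|A∪B| = |A| + |B| - |A∩B| = 47 + 44 - 3 = 88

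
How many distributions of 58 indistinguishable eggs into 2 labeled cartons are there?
C(58+2-1, 2-1) = C(59, 1) = 59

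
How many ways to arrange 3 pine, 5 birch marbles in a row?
8! / (3! × 5!) = 56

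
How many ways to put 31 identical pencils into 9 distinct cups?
C(31+9-1, 9-1) = C(39, 8) = 61523748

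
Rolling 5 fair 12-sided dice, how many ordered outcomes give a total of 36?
Coefficient of x^36 in (x + x² + ... + x^12)^5. By inclusion-exclusion on dice exceeding 12: Σ_j (-1)^j C(5,j)·C(36-1-12j, 4) = C(5,0)·C(35,4) - C(5,1)·C(23,4) + C(5,2)·C(11,4) = 1·52360 - 5·8855 + 10·330 = 11385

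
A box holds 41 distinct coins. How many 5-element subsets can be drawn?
C(41,5) = 41!/(5!×36!) = 749398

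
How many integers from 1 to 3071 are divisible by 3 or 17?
⌊3071/3⌋ + ⌊3071/17⌋ - ⌊3071/51⌋ = 1023 + 180 - 60 = 1143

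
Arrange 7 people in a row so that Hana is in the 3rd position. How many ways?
Fix one position: (7-1)! = 720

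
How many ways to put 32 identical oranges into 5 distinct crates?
C(32+5-1, 5-1) = C(36, 4) = 58905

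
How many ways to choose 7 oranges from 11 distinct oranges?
C(11,7) = 11!/(7!×4!) = 330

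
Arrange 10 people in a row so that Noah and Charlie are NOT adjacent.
Total - adjacent = 10! - (10-1)!×2 = 3628800 - 725760 = 2903040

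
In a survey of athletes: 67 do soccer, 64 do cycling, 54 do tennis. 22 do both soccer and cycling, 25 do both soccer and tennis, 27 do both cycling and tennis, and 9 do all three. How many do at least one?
|A∪B∪C| = 67+64+54-22-25-27+9 = 120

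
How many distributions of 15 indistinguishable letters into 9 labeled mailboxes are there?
C(15+9-1, 9-1) = C(23, 8) = 490314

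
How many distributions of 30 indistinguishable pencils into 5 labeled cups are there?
C(30+5-1, 5-1) = C(34, 4) = 46376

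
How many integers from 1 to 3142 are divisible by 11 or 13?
⌊3142/11⌋ + ⌊3142/13⌋ - ⌊3142/143⌋ = 285 + 241 - 21 = 505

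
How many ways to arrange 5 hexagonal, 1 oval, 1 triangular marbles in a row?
7! / (5! × 1! × 1!) = 42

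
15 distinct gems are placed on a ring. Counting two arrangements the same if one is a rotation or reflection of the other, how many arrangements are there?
(15-1)!/2 = 87178291200/2 = 43589145600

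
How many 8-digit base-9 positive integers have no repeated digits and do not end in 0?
Last digit: 8 nonzero choices. First digit: 7 (nonzero, ≠last). Middle 6: P(7,6) = 5040. Total = 282240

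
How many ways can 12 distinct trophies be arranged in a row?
12! = 479001600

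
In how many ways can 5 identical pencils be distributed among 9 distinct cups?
C(5+9-1, 9-1) = C(13, 8) = 1287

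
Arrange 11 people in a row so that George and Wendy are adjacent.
Treat as block: (11-1)! × 2! = 3628800 × 2 = 7257600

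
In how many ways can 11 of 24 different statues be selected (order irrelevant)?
C(24,11) = 24!/(11!×13!) = 2496144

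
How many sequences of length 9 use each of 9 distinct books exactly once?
9! = 362880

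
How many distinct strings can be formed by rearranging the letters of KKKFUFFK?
8! / (4! × 1! × 3!) = 280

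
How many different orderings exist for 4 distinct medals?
4! = 24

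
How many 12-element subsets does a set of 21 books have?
C(21,12) = 21!/(12!×9!) = 293930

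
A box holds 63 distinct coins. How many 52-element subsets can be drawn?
C(63,52) = 63!/(52!×11!) = 615790256823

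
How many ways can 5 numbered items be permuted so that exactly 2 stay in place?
Choose the 2 fixed points C(5,2) = 10, derange the rest: !3 = Σ_{j=0}^{3} (-1)^j·3!/j! = 6 - 6 + 3 - 1 = 2. Product = 10 × 2 = 20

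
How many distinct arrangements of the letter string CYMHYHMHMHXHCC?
14! / (3! × 3! × 1! × 2! × 5!) = 10090080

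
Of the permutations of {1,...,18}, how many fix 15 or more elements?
Exactly j fixed points: C(18,j)·!(18-j); sum over j ≥ 15 (derangement numbers via !m = (m-1)·(!(m-1) + !(m-2)): !0..!3 = 1, 0, 1, 2). Σ_{j=15}^{18} C(18,j)·!(18-j) = C(18,15)·!3 + C(18,16)·!2 + C(18,17)·!1 + C(18,18)·!0 = 816·2 + 153·1 + 18·0 + 1·1 = 1786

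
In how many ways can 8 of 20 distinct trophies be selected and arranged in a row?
P(20,8) = 20!/(20-8)! = 5079110400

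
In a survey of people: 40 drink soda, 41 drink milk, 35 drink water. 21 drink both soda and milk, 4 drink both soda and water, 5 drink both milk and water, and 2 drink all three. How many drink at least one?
|A∪B∪C| = 40+41+35-21-4-5+2 = 88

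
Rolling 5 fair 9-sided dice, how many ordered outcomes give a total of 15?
Coefficient of x^15 in (x + x² + ... + x^9)^5. By inclusion-exclusion on dice exceeding 9: Σ_j (-1)^j C(5,j)·C(15-1-9j, 4) = C(5,0)·C(14,4) - C(5,1)·C(5,4) = 1·1001 - 5·5 = 976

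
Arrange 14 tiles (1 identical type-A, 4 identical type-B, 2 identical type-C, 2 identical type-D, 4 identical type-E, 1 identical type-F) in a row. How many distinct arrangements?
14! / (1! × 4! × 2! × 2! × 4! × 1!) = 37837800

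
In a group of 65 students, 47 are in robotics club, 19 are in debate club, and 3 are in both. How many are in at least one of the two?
|A∪B| = |A| + |B| - |A∩B| = 47 + 19 - 3 = 63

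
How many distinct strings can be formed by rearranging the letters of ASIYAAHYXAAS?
12! / (5! × 2! × 1! × 1! × 1! × 2!) = 997920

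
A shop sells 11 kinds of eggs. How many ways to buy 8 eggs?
C(8+11-1, 11-1) = C(18, 10) = 43758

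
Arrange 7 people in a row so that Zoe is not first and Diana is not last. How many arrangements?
By inclusion-exclusion: 7! - 2×(7-1)! + (7-2)! = 5040 - 1440 + 120 = 3720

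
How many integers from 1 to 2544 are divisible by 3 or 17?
⌊2544/3⌋ + ⌊2544/17⌋ - ⌊2544/51⌋ = 848 + 149 - 49 = 948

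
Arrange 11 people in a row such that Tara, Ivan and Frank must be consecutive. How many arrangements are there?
Treat the 3 as one block: (11-3+1)! × 3! = 362880 × 6 = 2177280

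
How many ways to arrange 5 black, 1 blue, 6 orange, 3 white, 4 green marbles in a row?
19! / (5! × 1! × 6! × 3! × 4!) = 9777287520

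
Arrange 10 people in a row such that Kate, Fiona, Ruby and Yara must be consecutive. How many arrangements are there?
Treat the 4 as one block: (10-4+1)! × 4! = 5040 × 24 = 120960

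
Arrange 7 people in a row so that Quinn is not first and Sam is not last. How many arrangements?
By inclusion-exclusion: 7! - 2×(7-1)! + (7-2)! = 5040 - 1440 + 120 = 3720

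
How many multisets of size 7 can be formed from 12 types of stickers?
C(7+12-1, 12-1) = C(18, 11) = 31824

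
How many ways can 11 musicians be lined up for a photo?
11! = 39916800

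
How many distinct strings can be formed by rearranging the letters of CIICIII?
7! / (5! × 2!) = 21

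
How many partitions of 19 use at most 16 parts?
By conjugation, equals partitions of 19 into parts ≤ 16. Let r_j(i) = number of partitions of i into parts ≤ j, for i = 0..19. r_1(i) = 1 for all i; r_j(i) = r_{j-1}(i) + r_j(i-j). Rows j = 2..16: ≤2: 1 1 2 2 3 3 4 4 5 5 6 6 7 7 8 8 9 9 10 10; ≤3: 1 1 2 3 4 5 7 8 10 12 14 16 19 21 24 27 30 33 37 40; ≤4: 1 1 2 3 5 6 9 11 15 18 23 27 34 39 47 54 64 72 84 94; ≤5: 1 1 2 3 5 7 10 13 18 23 30 37 47 57 70 84 101 119 141 164; ≤6: 1 1 2 3 5 7 11 14 20 26 35 44 58 71 90 110 136 163 199 235; ≤7: 1 1 2 3 5 7 11 15 21 28 38 49 65 82 105 131 164 201 248 300; ≤8: 1 1 2 3 5 7 11 15 22 29 40 52 70 89 116 146 186 230 288 352; ≤9: 1 1 2 3 5 7 11 15 22 30 41 54 73 94 123 157 201 252 318 393; ≤10: 1 1 2 3 5 7 11 15 22 30 42 55 75 97 128 164 212 267 340 423; ≤11: 1 1 2 3 5 7 11 15 22 30 42 56 76 99 131 169 219 278 355 445; ≤12: 1 1 2 3 5 7 11 15 22 30 42 56 77 100 133 172 224 285 366 460; ≤13: 1 1 2 3 5 7 11 15 22 30 42 56 77 101 134 174 227 290 373 471; ≤14: 1 1 2 3 5 7 11 15 22 30 42 56 77 101 135 175 229 293 378 478; ≤15: 1 1 2 3 5 7 11 15 22 30 42 56 77 101 135 176 230 295 381 483; ≤16: 1 1 2 3 5 7 11 15 22 30 42 56 77 101 135 176 231 296 383 486. r_16(19) = 486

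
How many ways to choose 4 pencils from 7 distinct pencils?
C(7,4) = 7!/(4!×3!) = 35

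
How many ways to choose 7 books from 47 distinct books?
C(47,7) = 47!/(7!×40!) = 62891499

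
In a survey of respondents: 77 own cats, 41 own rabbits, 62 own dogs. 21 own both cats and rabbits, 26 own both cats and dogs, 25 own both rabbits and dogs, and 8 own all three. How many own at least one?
|A∪B∪C| = 77+41+62-21-26-25+8 = 116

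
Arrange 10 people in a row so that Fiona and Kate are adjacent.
Treat as block: (10-1)! × 2! = 362880 × 2 = 725760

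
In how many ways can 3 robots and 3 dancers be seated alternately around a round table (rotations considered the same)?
Fix one of the robots: (3-1)! ways for the remaining robots, × 3! ways for the dancers = 2 × 6 = 12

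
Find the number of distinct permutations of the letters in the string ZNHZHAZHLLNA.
12! / (3! × 2! × 2! × 3! × 2!) = 1663200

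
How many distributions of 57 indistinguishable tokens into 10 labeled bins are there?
C(57+10-1, 10-1) = C(66, 9) = 37014131440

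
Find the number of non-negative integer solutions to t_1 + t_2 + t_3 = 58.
C(58+3-1, 3-1) = C(60, 2) = 1770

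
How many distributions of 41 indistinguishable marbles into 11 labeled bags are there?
C(41+11-1, 11-1) = C(51, 10) = 12777711870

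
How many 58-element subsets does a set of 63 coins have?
C(63,58) = 63!/(58!×5!) = 7028847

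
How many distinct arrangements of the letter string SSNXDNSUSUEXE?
13! / (2! × 4! × 2! × 2! × 2! × 1!) = 16216200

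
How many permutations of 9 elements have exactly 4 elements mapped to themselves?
Choose the 4 fixed points C(9,4) = 126, derange the rest: !5 = Σ_{j=0}^{5} (-1)^j·5!/j! = 120 - 120 + 60 - 20 + 5 - 1 = 44. Product = 126 × 44 = 5544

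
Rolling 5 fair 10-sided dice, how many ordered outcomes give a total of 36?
Coefficient of x^36 in (x + x² + ... + x^10)^5. By inclusion-exclusion on dice exceeding 10: Σ_j (-1)^j C(5,j)·C(36-1-10j, 4) = C(5,0)·C(35,4) - C(5,1)·C(25,4) + C(5,2)·C(15,4) - C(5,3)·C(5,4) = 1·52360 - 5·12650 + 10·1365 - 10·5 = 2710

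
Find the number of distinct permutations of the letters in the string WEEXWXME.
8! / (2! × 1! × 3! × 2!) = 1680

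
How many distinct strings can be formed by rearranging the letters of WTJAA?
5! / (1! × 1! × 1! × 2!) = 60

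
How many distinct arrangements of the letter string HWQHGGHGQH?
10! / (3! × 2! × 1! × 4!) = 12600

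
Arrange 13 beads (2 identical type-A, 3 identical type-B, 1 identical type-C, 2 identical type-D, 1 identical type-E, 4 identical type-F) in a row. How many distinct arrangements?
13! / (2! × 3! × 1! × 2! × 1! × 4!) = 10810800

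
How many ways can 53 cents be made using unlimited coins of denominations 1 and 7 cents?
Coefficient of x^53 in 1/(1-x^1) · 1/(1-x^7). Use j coins of 7 for j = 0..⌊53/7⌋ = 7, the rest in 1s: 7 + 1 = 8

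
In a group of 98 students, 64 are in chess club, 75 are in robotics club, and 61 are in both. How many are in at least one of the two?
|A∪B| = |A| + |B| - |A∩B| = 64 + 75 - 61 = 78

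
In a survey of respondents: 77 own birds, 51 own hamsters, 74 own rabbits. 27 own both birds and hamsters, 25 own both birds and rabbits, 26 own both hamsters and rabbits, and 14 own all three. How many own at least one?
|A∪B∪C| = 77+51+74-27-25-26+14 = 138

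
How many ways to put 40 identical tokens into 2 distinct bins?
C(40+2-1, 2-1) = C(41, 1) = 41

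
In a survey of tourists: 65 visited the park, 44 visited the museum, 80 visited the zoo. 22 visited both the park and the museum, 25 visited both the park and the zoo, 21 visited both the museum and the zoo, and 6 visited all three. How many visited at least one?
|A∪B∪C| = 65+44+80-22-25-21+6 = 127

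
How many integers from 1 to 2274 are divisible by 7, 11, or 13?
⌊2274/7⌋+⌊2274/11⌋+⌊2274/13⌋ - ⌊2274/77⌋-⌊2274/91⌋-⌊2274/143⌋ + ⌊2274/1001⌋ = 324+206+174 - 29-24-15 + 2 = 638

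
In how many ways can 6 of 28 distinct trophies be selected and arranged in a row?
P(28,6) = 28!/(28-6)! = 271252800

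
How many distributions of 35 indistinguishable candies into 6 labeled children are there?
C(35+6-1, 6-1) = C(40, 5) = 658008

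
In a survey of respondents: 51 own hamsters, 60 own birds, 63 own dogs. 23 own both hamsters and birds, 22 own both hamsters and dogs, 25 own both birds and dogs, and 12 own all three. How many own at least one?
|A∪B∪C| = 51+60+63-23-22-25+12 = 116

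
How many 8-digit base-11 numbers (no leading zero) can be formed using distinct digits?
First digit: 10 choices (nonzero). Then descending: 10 × 10 × 9 × 8 × 7 × 6 × 5 × 4 = 6048000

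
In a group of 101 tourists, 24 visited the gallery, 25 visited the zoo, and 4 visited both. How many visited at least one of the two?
|A∪B| = |A| + |B| - |A∩B| = 24 + 25 - 4 = 45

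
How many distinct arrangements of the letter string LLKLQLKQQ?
9! / (2! × 4! × 3!) = 1260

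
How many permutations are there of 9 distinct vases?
9! = 362880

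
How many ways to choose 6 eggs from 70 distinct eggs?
C(70,6) = 70!/(6!×64!) = 131115985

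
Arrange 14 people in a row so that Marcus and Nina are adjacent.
Treat as block: (14-1)! × 2! = 6227020800 × 2 = 12454041600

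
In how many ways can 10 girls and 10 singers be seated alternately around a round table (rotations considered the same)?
Fix one of the girls: (10-1)! ways for the remaining girls, × 10! ways for the singers = 362880 × 3628800 = 1316818944000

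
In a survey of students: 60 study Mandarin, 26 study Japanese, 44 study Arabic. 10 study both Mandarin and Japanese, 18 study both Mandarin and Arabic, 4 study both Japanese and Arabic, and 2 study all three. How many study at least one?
|A∪B∪C| = 60+26+44-10-18-4+2 = 100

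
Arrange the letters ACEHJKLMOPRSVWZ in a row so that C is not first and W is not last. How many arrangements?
By inclusion-exclusion: 15! - 2×(15-1)! + (15-2)! = 1307674368000 - 174356582400 + 6227020800 = 1139544806400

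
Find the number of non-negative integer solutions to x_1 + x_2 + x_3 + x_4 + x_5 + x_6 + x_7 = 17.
C(17+7-1, 7-1) = C(23, 6) = 100947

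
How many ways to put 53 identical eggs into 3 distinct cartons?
C(53+3-1, 3-1) = C(55, 2) = 1485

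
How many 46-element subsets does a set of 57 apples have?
C(57,46) = 57!/(46!×11!) = 184509266760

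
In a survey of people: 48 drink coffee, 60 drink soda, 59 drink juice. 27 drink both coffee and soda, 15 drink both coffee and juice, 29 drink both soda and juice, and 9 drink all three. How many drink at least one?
|A∪B∪C| = 48+60+59-27-15-29+9 = 105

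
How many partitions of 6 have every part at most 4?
Let r_j(i) = number of partitions of i into parts ≤ j, for i = 0..6. r_1(i) = 1 for all i; r_j(i) = r_{j-1}(i) + r_j(i-j). Rows j = 2..4: ≤2: 1 1 2 2 3 3 4; ≤3: 1 1 2 3 4 5 7; ≤4: 1 1 2 3 5 6 9. r_4(6) = 9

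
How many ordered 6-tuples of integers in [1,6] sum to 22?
Coefficient of x^22 in (x + x² + ... + x^6)^6. By inclusion-exclusion on dice exceeding 6: Σ_j (-1)^j C(6,j)·C(22-1-6j, 5) = C(6,0)·C(21,5) - C(6,1)·C(15,5) + C(6,2)·C(9,5) = 1·20349 - 6·3003 + 15·126 = 4221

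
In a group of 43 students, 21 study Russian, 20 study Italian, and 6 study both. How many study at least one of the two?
|A∪B| = |A| + |B| - |A∩B| = 21 + 20 - 6 = 35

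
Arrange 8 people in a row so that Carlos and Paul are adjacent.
Treat as block: (8-1)! × 2! = 5040 × 2 = 10080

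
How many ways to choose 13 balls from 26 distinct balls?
C(26,13) = 26!/(13!×13!) = 10400600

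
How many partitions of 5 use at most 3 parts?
By conjugation, equals partitions of 5 into parts ≤ 3. Let r_j(i) = number of partitions of i into parts ≤ j, for i = 0..5. r_1(i) = 1 for all i; r_j(i) = r_{j-1}(i) + r_j(i-j). Rows j = 2..3: ≤2: 1 1 2 2 3 3; ≤3: 1 1 2 3 4 5. r_3(5) = 5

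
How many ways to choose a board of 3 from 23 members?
C(23,3) = 23!/(3!×20!) = 1771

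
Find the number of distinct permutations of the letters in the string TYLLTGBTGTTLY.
13! / (2! × 5! × 1! × 3! × 2!) = 2162160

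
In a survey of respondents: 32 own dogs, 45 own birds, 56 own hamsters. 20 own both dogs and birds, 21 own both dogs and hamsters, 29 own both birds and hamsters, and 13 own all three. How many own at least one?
|A∪B∪C| = 32+45+56-20-21-29+13 = 76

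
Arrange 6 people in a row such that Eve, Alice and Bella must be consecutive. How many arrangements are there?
Treat the 3 as one block: (6-3+1)! × 3! = 24 × 6 = 144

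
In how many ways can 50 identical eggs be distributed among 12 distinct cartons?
C(50+12-1, 12-1) = C(61, 11) = 418094152866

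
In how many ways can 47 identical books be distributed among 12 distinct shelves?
C(47+12-1, 12-1) = C(58, 11) = 227692286640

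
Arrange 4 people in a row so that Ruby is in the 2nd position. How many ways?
Fix one position: (4-1)! = 6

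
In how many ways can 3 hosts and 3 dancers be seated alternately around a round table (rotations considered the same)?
Fix one of the hosts: (3-1)! ways for the remaining hosts, × 3! ways for the dancers = 2 × 6 = 12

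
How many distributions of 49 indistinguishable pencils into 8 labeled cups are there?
C(49+8-1, 8-1) = C(56, 7) = 231917400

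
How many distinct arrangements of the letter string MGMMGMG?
7! / (4! × 3!) = 35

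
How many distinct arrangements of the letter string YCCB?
4! / (1! × 2! × 1!) = 12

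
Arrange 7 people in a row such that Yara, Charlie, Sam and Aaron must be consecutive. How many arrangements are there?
Treat the 4 as one block: (7-4+1)! × 4! = 24 × 24 = 576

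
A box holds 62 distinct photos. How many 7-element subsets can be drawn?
C(62,7) = 62!/(7!×55!) = 491796152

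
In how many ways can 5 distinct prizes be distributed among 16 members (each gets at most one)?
P(16,5) = 16!/(16-5)! = 524160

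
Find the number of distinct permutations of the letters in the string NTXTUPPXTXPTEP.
14! / (4! × 3! × 1! × 1! × 4! × 1!) = 25225200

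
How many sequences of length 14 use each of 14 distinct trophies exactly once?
14! = 87178291200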